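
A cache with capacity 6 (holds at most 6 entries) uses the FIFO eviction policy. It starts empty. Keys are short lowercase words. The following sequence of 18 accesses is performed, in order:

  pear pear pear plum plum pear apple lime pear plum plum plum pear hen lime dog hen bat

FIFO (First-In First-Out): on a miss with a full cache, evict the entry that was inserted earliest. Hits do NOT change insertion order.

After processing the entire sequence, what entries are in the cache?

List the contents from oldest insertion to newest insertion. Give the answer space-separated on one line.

Answer: plum apple lime hen dog bat

Derivation:
FIFO simulation (capacity=6):
  1. access pear: MISS. Cache (old->new): [pear]
  2. access pear: HIT. Cache (old->new): [pear]
  3. access pear: HIT. Cache (old->new): [pear]
  4. access plum: MISS. Cache (old->new): [pear plum]
  5. access plum: HIT. Cache (old->new): [pear plum]
  6. access pear: HIT. Cache (old->new): [pear plum]
  7. access apple: MISS. Cache (old->new): [pear plum apple]
  8. access lime: MISS. Cache (old->new): [pear plum apple lime]
  9. access pear: HIT. Cache (old->new): [pear plum apple lime]
  10. access plum: HIT. Cache (old->new): [pear plum apple lime]
  11. access plum: HIT. Cache (old->new): [pear plum apple lime]
  12. access plum: HIT. Cache (old->new): [pear plum apple lime]
  13. access pear: HIT. Cache (old->new): [pear plum apple lime]
  14. access hen: MISS. Cache (old->new): [pear plum apple lime hen]
  15. access lime: HIT. Cache (old->new): [pear plum apple lime hen]
  16. access dog: MISS. Cache (old->new): [pear plum apple lime hen dog]
  17. access hen: HIT. Cache (old->new): [pear plum apple lime hen dog]
  18. access bat: MISS, evict pear. Cache (old->new): [plum apple lime hen dog bat]
Total: 11 hits, 7 misses, 1 evictions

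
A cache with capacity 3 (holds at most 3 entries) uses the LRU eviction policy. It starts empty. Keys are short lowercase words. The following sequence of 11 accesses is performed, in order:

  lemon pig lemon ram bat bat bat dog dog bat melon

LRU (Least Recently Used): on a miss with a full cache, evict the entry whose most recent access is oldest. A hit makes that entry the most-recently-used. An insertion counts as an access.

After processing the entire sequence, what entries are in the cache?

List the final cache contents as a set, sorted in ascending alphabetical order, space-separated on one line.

Answer: bat dog melon

Derivation:
LRU simulation (capacity=3):
  1. access lemon: MISS. Cache (LRU->MRU): [lemon]
  2. access pig: MISS. Cache (LRU->MRU): [lemon pig]
  3. access lemon: HIT. Cache (LRU->MRU): [pig lemon]
  4. access ram: MISS. Cache (LRU->MRU): [pig lemon ram]
  5. access bat: MISS, evict pig. Cache (LRU->MRU): [lemon ram bat]
  6. access bat: HIT. Cache (LRU->MRU): [lemon ram bat]
  7. access bat: HIT. Cache (LRU->MRU): [lemon ram bat]
  8. access dog: MISS, evict lemon. Cache (LRU->MRU): [ram bat dog]
  9. access dog: HIT. Cache (LRU->MRU): [ram bat dog]
  10. access bat: HIT. Cache (LRU->MRU): [ram dog bat]
  11. access melon: MISS, evict ram. Cache (LRU->MRU): [dog bat melon]
Total: 5 hits, 6 misses, 3 evictions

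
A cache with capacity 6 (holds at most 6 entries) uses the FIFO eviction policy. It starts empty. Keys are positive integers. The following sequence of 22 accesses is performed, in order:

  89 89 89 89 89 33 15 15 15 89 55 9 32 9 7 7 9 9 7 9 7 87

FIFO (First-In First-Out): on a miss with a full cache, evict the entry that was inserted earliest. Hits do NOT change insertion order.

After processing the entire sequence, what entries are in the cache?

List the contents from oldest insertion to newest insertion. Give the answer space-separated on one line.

Answer: 15 55 9 32 7 87

Derivation:
FIFO simulation (capacity=6):
  1. access 89: MISS. Cache (old->new): [89]
  2. access 89: HIT. Cache (old->new): [89]
  3. access 89: HIT. Cache (old->new): [89]
  4. access 89: HIT. Cache (old->new): [89]
  5. access 89: HIT. Cache (old->new): [89]
  6. access 33: MISS. Cache (old->new): [89 33]
  7. access 15: MISS. Cache (old->new): [89 33 15]
  8. access 15: HIT. Cache (old->new): [89 33 15]
  9. access 15: HIT. Cache (old->new): [89 33 15]
  10. access 89: HIT. Cache (old->new): [89 33 15]
  11. access 55: MISS. Cache (old->new): [89 33 15 55]
  12. access 9: MISS. Cache (old->new): [89 33 15 55 9]
  13. access 32: MISS. Cache (old->new): [89 33 15 55 9 32]
  14. access 9: HIT. Cache (old->new): [89 33 15 55 9 32]
  15. access 7: MISS, evict 89. Cache (old->new): [33 15 55 9 32 7]
  16. access 7: HIT. Cache (old->new): [33 15 55 9 32 7]
  17. access 9: HIT. Cache (old->new): [33 15 55 9 32 7]
  18. access 9: HIT. Cache (old->new): [33 15 55 9 32 7]
  19. access 7: HIT. Cache (old->new): [33 15 55 9 32 7]
  20. access 9: HIT. Cache (old->new): [33 15 55 9 32 7]
  21. access 7: HIT. Cache (old->new): [33 15 55 9 32 7]
  22. access 87: MISS, evict 33. Cache (old->new): [15 55 9 32 7 87]
Total: 14 hits, 8 misses, 2 evictions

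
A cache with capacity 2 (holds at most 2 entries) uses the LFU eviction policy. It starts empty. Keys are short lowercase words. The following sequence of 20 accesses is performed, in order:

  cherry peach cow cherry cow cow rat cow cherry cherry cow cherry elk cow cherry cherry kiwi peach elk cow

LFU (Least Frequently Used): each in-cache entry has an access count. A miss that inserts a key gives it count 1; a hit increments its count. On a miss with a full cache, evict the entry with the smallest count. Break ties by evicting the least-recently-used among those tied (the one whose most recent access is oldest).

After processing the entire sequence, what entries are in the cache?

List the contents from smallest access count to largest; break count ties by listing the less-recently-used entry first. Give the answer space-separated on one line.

LFU simulation (capacity=2):
  1. access cherry: MISS. Cache: [cherry(c=1)]
  2. access peach: MISS. Cache: [cherry(c=1) peach(c=1)]
  3. access cow: MISS, evict cherry(c=1). Cache: [peach(c=1) cow(c=1)]
  4. access cherry: MISS, evict peach(c=1). Cache: [cow(c=1) cherry(c=1)]
  5. access cow: HIT, count now 2. Cache: [cherry(c=1) cow(c=2)]
  6. access cow: HIT, count now 3. Cache: [cherry(c=1) cow(c=3)]
  7. access rat: MISS, evict cherry(c=1). Cache: [rat(c=1) cow(c=3)]
  8. access cow: HIT, count now 4. Cache: [rat(c=1) cow(c=4)]
  9. access cherry: MISS, evict rat(c=1). Cache: [cherry(c=1) cow(c=4)]
  10. access cherry: HIT, count now 2. Cache: [cherry(c=2) cow(c=4)]
  11. access cow: HIT, count now 5. Cache: [cherry(c=2) cow(c=5)]
  12. access cherry: HIT, count now 3. Cache: [cherry(c=3) cow(c=5)]
  13. access elk: MISS, evict cherry(c=3). Cache: [elk(c=1) cow(c=5)]
  14. access cow: HIT, count now 6. Cache: [elk(c=1) cow(c=6)]
  15. access cherry: MISS, evict elk(c=1). Cache: [cherry(c=1) cow(c=6)]
  16. access cherry: HIT, count now 2. Cache: [cherry(c=2) cow(c=6)]
  17. access kiwi: MISS, evict cherry(c=2). Cache: [kiwi(c=1) cow(c=6)]
  18. access peach: MISS, evict kiwi(c=1). Cache: [peach(c=1) cow(c=6)]
  19. access elk: MISS, evict peach(c=1). Cache: [elk(c=1) cow(c=6)]
  20. access cow: HIT, count now 7. Cache: [elk(c=1) cow(c=7)]
Total: 9 hits, 11 misses, 9 evictions

Answer: elk cow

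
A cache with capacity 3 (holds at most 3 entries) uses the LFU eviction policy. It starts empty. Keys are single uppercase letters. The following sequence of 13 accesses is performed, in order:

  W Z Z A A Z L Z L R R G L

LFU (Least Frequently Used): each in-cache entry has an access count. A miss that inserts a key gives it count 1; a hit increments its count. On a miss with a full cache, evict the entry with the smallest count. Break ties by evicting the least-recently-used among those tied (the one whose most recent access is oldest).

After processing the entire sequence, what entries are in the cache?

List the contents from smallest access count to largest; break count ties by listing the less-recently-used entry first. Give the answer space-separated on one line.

LFU simulation (capacity=3):
  1. access W: MISS. Cache: [W(c=1)]
  2. access Z: MISS. Cache: [W(c=1) Z(c=1)]
  3. access Z: HIT, count now 2. Cache: [W(c=1) Z(c=2)]
  4. access A: MISS. Cache: [W(c=1) A(c=1) Z(c=2)]
  5. access A: HIT, count now 2. Cache: [W(c=1) Z(c=2) A(c=2)]
  6. access Z: HIT, count now 3. Cache: [W(c=1) A(c=2) Z(c=3)]
  7. access L: MISS, evict W(c=1). Cache: [L(c=1) A(c=2) Z(c=3)]
  8. access Z: HIT, count now 4. Cache: [L(c=1) A(c=2) Z(c=4)]
  9. access L: HIT, count now 2. Cache: [A(c=2) L(c=2) Z(c=4)]
  10. access R: MISS, evict A(c=2). Cache: [R(c=1) L(c=2) Z(c=4)]
  11. access R: HIT, count now 2. Cache: [L(c=2) R(c=2) Z(c=4)]
  12. access G: MISS, evict L(c=2). Cache: [G(c=1) R(c=2) Z(c=4)]
  13. access L: MISS, evict G(c=1). Cache: [L(c=1) R(c=2) Z(c=4)]
Total: 6 hits, 7 misses, 4 evictions

Answer: L R Z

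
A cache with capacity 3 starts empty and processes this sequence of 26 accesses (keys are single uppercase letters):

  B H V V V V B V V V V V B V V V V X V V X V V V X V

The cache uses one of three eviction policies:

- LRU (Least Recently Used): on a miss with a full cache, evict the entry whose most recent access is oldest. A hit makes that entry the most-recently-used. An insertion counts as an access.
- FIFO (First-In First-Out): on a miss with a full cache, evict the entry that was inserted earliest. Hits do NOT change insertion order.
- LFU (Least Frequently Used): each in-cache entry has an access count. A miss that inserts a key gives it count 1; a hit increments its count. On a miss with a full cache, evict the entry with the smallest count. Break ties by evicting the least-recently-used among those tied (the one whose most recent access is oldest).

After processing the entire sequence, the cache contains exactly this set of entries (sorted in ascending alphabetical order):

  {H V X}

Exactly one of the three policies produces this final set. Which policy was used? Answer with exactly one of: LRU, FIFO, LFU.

Answer: FIFO

Derivation:
Simulating under each policy and comparing final sets:
  LRU: final set = {B V X} -> differs
  FIFO: final set = {H V X} -> MATCHES target
  LFU: final set = {B V X} -> differs
Only FIFO produces the target set.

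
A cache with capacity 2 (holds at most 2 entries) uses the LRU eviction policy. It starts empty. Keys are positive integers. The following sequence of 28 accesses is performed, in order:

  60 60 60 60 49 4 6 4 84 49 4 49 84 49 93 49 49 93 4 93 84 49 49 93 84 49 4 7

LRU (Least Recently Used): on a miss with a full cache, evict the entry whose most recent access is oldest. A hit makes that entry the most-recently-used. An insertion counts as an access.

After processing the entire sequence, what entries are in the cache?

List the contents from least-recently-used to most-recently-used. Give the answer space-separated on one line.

LRU simulation (capacity=2):
  1. access 60: MISS. Cache (LRU->MRU): [60]
  2. access 60: HIT. Cache (LRU->MRU): [60]
  3. access 60: HIT. Cache (LRU->MRU): [60]
  4. access 60: HIT. Cache (LRU->MRU): [60]
  5. access 49: MISS. Cache (LRU->MRU): [60 49]
  6. access 4: MISS, evict 60. Cache (LRU->MRU): [49 4]
  7. access 6: MISS, evict 49. Cache (LRU->MRU): [4 6]
  8. access 4: HIT. Cache (LRU->MRU): [6 4]
  9. access 84: MISS, evict 6. Cache (LRU->MRU): [4 84]
  10. access 49: MISS, evict 4. Cache (LRU->MRU): [84 49]
  11. access 4: MISS, evict 84. Cache (LRU->MRU): [49 4]
  12. access 49: HIT. Cache (LRU->MRU): [4 49]
  13. access 84: MISS, evict 4. Cache (LRU->MRU): [49 84]
  14. access 49: HIT. Cache (LRU->MRU): [84 49]
  15. access 93: MISS, evict 84. Cache (LRU->MRU): [49 93]
  16. access 49: HIT. Cache (LRU->MRU): [93 49]
  17. access 49: HIT. Cache (LRU->MRU): [93 49]
  18. access 93: HIT. Cache (LRU->MRU): [49 93]
  19. access 4: MISS, evict 49. Cache (LRU->MRU): [93 4]
  20. access 93: HIT. Cache (LRU->MRU): [4 93]
  21. access 84: MISS, evict 4. Cache (LRU->MRU): [93 84]
  22. access 49: MISS, evict 93. Cache (LRU->MRU): [84 49]
  23. access 49: HIT. Cache (LRU->MRU): [84 49]
  24. access 93: MISS, evict 84. Cache (LRU->MRU): [49 93]
  25. access 84: MISS, evict 49. Cache (LRU->MRU): [93 84]
  26. access 49: MISS, evict 93. Cache (LRU->MRU): [84 49]
  27. access 4: MISS, evict 84. Cache (LRU->MRU): [49 4]
  28. access 7: MISS, evict 49. Cache (LRU->MRU): [4 7]
Total: 11 hits, 17 misses, 15 evictions

Answer: 4 7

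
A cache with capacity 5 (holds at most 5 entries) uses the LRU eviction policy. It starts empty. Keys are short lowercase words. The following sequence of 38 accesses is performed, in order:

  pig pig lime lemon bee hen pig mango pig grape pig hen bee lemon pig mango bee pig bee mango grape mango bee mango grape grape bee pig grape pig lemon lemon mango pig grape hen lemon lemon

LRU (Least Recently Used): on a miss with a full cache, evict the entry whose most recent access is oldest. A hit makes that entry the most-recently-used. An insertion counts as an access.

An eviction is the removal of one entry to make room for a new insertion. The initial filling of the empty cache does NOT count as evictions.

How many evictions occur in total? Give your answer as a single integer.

LRU simulation (capacity=5):
  1. access pig: MISS. Cache (LRU->MRU): [pig]
  2. access pig: HIT. Cache (LRU->MRU): [pig]
  3. access lime: MISS. Cache (LRU->MRU): [pig lime]
  4. access lemon: MISS. Cache (LRU->MRU): [pig lime lemon]
  5. access bee: MISS. Cache (LRU->MRU): [pig lime lemon bee]
  6. access hen: MISS. Cache (LRU->MRU): [pig lime lemon bee hen]
  7. access pig: HIT. Cache (LRU->MRU): [lime lemon bee hen pig]
  8. access mango: MISS, evict lime. Cache (LRU->MRU): [lemon bee hen pig mango]
  9. access pig: HIT. Cache (LRU->MRU): [lemon bee hen mango pig]
  10. access grape: MISS, evict lemon. Cache (LRU->MRU): [bee hen mango pig grape]
  11. access pig: HIT. Cache (LRU->MRU): [bee hen mango grape pig]
  12. access hen: HIT. Cache (LRU->MRU): [bee mango grape pig hen]
  13. access bee: HIT. Cache (LRU->MRU): [mango grape pig hen bee]
  14. access lemon: MISS, evict mango. Cache (LRU->MRU): [grape pig hen bee lemon]
  15. access pig: HIT. Cache (LRU->MRU): [grape hen bee lemon pig]
  16. access mango: MISS, evict grape. Cache (LRU->MRU): [hen bee lemon pig mango]
  17. access bee: HIT. Cache (LRU->MRU): [hen lemon pig mango bee]
  18. access pig: HIT. Cache (LRU->MRU): [hen lemon mango bee pig]
  19. access bee: HIT. Cache (LRU->MRU): [hen lemon mango pig bee]
  20. access mango: HIT. Cache (LRU->MRU): [hen lemon pig bee mango]
  21. access grape: MISS, evict hen. Cache (LRU->MRU): [lemon pig bee mango grape]
  22. access mango: HIT. Cache (LRU->MRU): [lemon pig bee grape mango]
  23. access bee: HIT. Cache (LRU->MRU): [lemon pig grape mango bee]
  24. access mango: HIT. Cache (LRU->MRU): [lemon pig grape bee mango]
  25. access grape: HIT. Cache (LRU->MRU): [lemon pig bee mango grape]
  26. access grape: HIT. Cache (LRU->MRU): [lemon pig bee mango grape]
  27. access bee: HIT. Cache (LRU->MRU): [lemon pig mango grape bee]
  28. access pig: HIT. Cache (LRU->MRU): [lemon mango grape bee pig]
  29. access grape: HIT. Cache (LRU->MRU): [lemon mango bee pig grape]
  30. access pig: HIT. Cache (LRU->MRU): [lemon mango bee grape pig]
  31. access lemon: HIT. Cache (LRU->MRU): [mango bee grape pig lemon]
  32. access lemon: HIT. Cache (LRU->MRU): [mango bee grape pig lemon]
  33. access mango: HIT. Cache (LRU->MRU): [bee grape pig lemon mango]
  34. access pig: HIT. Cache (LRU->MRU): [bee grape lemon mango pig]
  35. access grape: HIT. Cache (LRU->MRU): [bee lemon mango pig grape]
  36. access hen: MISS, evict bee. Cache (LRU->MRU): [lemon mango pig grape hen]
  37. access lemon: HIT. Cache (LRU->MRU): [mango pig grape hen lemon]
  38. access lemon: HIT. Cache (LRU->MRU): [mango pig grape hen lemon]
Total: 27 hits, 11 misses, 6 evictions

Answer: 6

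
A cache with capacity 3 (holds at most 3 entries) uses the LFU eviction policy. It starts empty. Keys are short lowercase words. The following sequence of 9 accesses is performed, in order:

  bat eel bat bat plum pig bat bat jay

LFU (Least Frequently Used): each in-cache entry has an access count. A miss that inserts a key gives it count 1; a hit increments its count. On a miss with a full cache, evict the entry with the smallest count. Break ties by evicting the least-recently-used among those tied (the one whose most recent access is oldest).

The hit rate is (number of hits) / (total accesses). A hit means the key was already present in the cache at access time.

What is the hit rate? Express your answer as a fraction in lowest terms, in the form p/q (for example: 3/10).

LFU simulation (capacity=3):
  1. access bat: MISS. Cache: [bat(c=1)]
  2. access eel: MISS. Cache: [bat(c=1) eel(c=1)]
  3. access bat: HIT, count now 2. Cache: [eel(c=1) bat(c=2)]
  4. access bat: HIT, count now 3. Cache: [eel(c=1) bat(c=3)]
  5. access plum: MISS. Cache: [eel(c=1) plum(c=1) bat(c=3)]
  6. access pig: MISS, evict eel(c=1). Cache: [plum(c=1) pig(c=1) bat(c=3)]
  7. access bat: HIT, count now 4. Cache: [plum(c=1) pig(c=1) bat(c=4)]
  8. access bat: HIT, count now 5. Cache: [plum(c=1) pig(c=1) bat(c=5)]
  9. access jay: MISS, evict plum(c=1). Cache: [pig(c=1) jay(c=1) bat(c=5)]
Total: 4 hits, 5 misses, 2 evictions

Hit rate = 4/9

Answer: 4/9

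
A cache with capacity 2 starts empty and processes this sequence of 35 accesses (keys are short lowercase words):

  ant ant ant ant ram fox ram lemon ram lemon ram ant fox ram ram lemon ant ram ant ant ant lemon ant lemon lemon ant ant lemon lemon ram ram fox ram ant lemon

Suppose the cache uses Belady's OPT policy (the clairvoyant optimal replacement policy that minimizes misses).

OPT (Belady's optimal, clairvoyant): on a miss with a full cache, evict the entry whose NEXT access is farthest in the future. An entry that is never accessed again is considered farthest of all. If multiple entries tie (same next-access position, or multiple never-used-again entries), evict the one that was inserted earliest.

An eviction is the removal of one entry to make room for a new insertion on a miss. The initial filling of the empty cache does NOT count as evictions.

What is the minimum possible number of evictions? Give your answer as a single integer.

OPT (Belady) simulation (capacity=2):
  1. access ant: MISS. Cache: [ant]
  2. access ant: HIT. Next use of ant: step 3. Cache: [ant]
  3. access ant: HIT. Next use of ant: step 4. Cache: [ant]
  4. access ant: HIT. Next use of ant: step 12. Cache: [ant]
  5. access ram: MISS. Cache: [ant ram]
  6. access fox: MISS, evict ant (next use: step 12). Cache: [ram fox]
  7. access ram: HIT. Next use of ram: step 9. Cache: [ram fox]
  8. access lemon: MISS, evict fox (next use: step 13). Cache: [ram lemon]
  9. access ram: HIT. Next use of ram: step 11. Cache: [ram lemon]
  10. access lemon: HIT. Next use of lemon: step 16. Cache: [ram lemon]
  11. access ram: HIT. Next use of ram: step 14. Cache: [ram lemon]
  12. access ant: MISS, evict lemon (next use: step 16). Cache: [ram ant]
  13. access fox: MISS, evict ant (next use: step 17). Cache: [ram fox]
  14. access ram: HIT. Next use of ram: step 15. Cache: [ram fox]
  15. access ram: HIT. Next use of ram: step 18. Cache: [ram fox]
  16. access lemon: MISS, evict fox (next use: step 32). Cache: [ram lemon]
  17. access ant: MISS, evict lemon (next use: step 22). Cache: [ram ant]
  18. access ram: HIT. Next use of ram: step 30. Cache: [ram ant]
  19. access ant: HIT. Next use of ant: step 20. Cache: [ram ant]
  20. access ant: HIT. Next use of ant: step 21. Cache: [ram ant]
  21. access ant: HIT. Next use of ant: step 23. Cache: [ram ant]
  22. access lemon: MISS, evict ram (next use: step 30). Cache: [ant lemon]
  23. access ant: HIT. Next use of ant: step 26. Cache: [ant lemon]
  24. access lemon: HIT. Next use of lemon: step 25. Cache: [ant lemon]
  25. access lemon: HIT. Next use of lemon: step 28. Cache: [ant lemon]
  26. access ant: HIT. Next use of ant: step 27. Cache: [ant lemon]
  27. access ant: HIT. Next use of ant: step 34. Cache: [ant lemon]
  28. access lemon: HIT. Next use of lemon: step 29. Cache: [ant lemon]
  29. access lemon: HIT. Next use of lemon: step 35. Cache: [ant lemon]
  30. access ram: MISS, evict lemon (next use: step 35). Cache: [ant ram]
  31. access ram: HIT. Next use of ram: step 33. Cache: [ant ram]
  32. access fox: MISS, evict ant (next use: step 34). Cache: [ram fox]
  33. access ram: HIT. Next use of ram: never. Cache: [ram fox]
  34. access ant: MISS, evict ram (next use: never). Cache: [fox ant]
  35. access lemon: MISS, evict fox (next use: never). Cache: [ant lemon]
Total: 22 hits, 13 misses, 11 evictions

Answer: 11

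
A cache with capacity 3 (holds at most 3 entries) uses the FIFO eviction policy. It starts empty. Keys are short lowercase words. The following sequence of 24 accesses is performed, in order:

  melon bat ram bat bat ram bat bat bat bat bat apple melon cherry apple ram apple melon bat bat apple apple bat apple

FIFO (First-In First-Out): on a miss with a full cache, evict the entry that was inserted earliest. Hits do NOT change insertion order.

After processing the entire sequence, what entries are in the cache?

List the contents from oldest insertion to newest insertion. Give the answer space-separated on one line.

Answer: apple melon bat

Derivation:
FIFO simulation (capacity=3):
  1. access melon: MISS. Cache (old->new): [melon]
  2. access bat: MISS. Cache (old->new): [melon bat]
  3. access ram: MISS. Cache (old->new): [melon bat ram]
  4. access bat: HIT. Cache (old->new): [melon bat ram]
  5. access bat: HIT. Cache (old->new): [melon bat ram]
  6. access ram: HIT. Cache (old->new): [melon bat ram]
  7. access bat: HIT. Cache (old->new): [melon bat ram]
  8. access bat: HIT. Cache (old->new): [melon bat ram]
  9. access bat: HIT. Cache (old->new): [melon bat ram]
  10. access bat: HIT. Cache (old->new): [melon bat ram]
  11. access bat: HIT. Cache (old->new): [melon bat ram]
  12. access apple: MISS, evict melon. Cache (old->new): [bat ram apple]
  13. access melon: MISS, evict bat. Cache (old->new): [ram apple melon]
  14. access cherry: MISS, evict ram. Cache (old->new): [apple melon cherry]
  15. access apple: HIT. Cache (old->new): [apple melon cherry]
  16. access ram: MISS, evict apple. Cache (old->new): [melon cherry ram]
  17. access apple: MISS, evict melon. Cache (old->new): [cherry ram apple]
  18. access melon: MISS, evict cherry. Cache (old->new): [ram apple melon]
  19. access bat: MISS, evict ram. Cache (old->new): [apple melon bat]
  20. access bat: HIT. Cache (old->new): [apple melon bat]
  21. access apple: HIT. Cache (old->new): [apple melon bat]
  22. access apple: HIT. Cache (old->new): [apple melon bat]
  23. access bat: HIT. Cache (old->new): [apple melon bat]
  24. access apple: HIT. Cache (old->new): [apple melon bat]
Total: 14 hits, 10 misses, 7 evictions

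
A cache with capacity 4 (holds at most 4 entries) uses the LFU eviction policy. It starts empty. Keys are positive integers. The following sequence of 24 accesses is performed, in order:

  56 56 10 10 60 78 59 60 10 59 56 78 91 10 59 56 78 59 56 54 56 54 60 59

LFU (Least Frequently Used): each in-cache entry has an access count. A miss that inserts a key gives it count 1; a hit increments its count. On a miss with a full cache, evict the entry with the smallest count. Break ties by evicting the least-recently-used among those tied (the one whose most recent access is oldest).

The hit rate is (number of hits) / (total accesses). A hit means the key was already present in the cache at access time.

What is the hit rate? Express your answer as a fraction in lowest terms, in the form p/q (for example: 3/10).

LFU simulation (capacity=4):
  1. access 56: MISS. Cache: [56(c=1)]
  2. access 56: HIT, count now 2. Cache: [56(c=2)]
  3. access 10: MISS. Cache: [10(c=1) 56(c=2)]
  4. access 10: HIT, count now 2. Cache: [56(c=2) 10(c=2)]
  5. access 60: MISS. Cache: [60(c=1) 56(c=2) 10(c=2)]
  6. access 78: MISS. Cache: [60(c=1) 78(c=1) 56(c=2) 10(c=2)]
  7. access 59: MISS, evict 60(c=1). Cache: [78(c=1) 59(c=1) 56(c=2) 10(c=2)]
  8. access 60: MISS, evict 78(c=1). Cache: [59(c=1) 60(c=1) 56(c=2) 10(c=2)]
  9. access 10: HIT, count now 3. Cache: [59(c=1) 60(c=1) 56(c=2) 10(c=3)]
  10. access 59: HIT, count now 2. Cache: [60(c=1) 56(c=2) 59(c=2) 10(c=3)]
  11. access 56: HIT, count now 3. Cache: [60(c=1) 59(c=2) 10(c=3) 56(c=3)]
  12. access 78: MISS, evict 60(c=1). Cache: [78(c=1) 59(c=2) 10(c=3) 56(c=3)]
  13. access 91: MISS, evict 78(c=1). Cache: [91(c=1) 59(c=2) 10(c=3) 56(c=3)]
  14. access 10: HIT, count now 4. Cache: [91(c=1) 59(c=2) 56(c=3) 10(c=4)]
  15. access 59: HIT, count now 3. Cache: [91(c=1) 56(c=3) 59(c=3) 10(c=4)]
  16. access 56: HIT, count now 4. Cache: [91(c=1) 59(c=3) 10(c=4) 56(c=4)]
  17. access 78: MISS, evict 91(c=1). Cache: [78(c=1) 59(c=3) 10(c=4) 56(c=4)]
  18. access 59: HIT, count now 4. Cache: [78(c=1) 10(c=4) 56(c=4) 59(c=4)]
  19. access 56: HIT, count now 5. Cache: [78(c=1) 10(c=4) 59(c=4) 56(c=5)]
  20. access 54: MISS, evict 78(c=1). Cache: [54(c=1) 10(c=4) 59(c=4) 56(c=5)]
  21. access 56: HIT, count now 6. Cache: [54(c=1) 10(c=4) 59(c=4) 56(c=6)]
  22. access 54: HIT, count now 2. Cache: [54(c=2) 10(c=4) 59(c=4) 56(c=6)]
  23. access 60: MISS, evict 54(c=2). Cache: [60(c=1) 10(c=4) 59(c=4) 56(c=6)]
  24. access 59: HIT, count now 5. Cache: [60(c=1) 10(c=4) 59(c=5) 56(c=6)]
Total: 13 hits, 11 misses, 7 evictions

Hit rate = 13/24

Answer: 13/24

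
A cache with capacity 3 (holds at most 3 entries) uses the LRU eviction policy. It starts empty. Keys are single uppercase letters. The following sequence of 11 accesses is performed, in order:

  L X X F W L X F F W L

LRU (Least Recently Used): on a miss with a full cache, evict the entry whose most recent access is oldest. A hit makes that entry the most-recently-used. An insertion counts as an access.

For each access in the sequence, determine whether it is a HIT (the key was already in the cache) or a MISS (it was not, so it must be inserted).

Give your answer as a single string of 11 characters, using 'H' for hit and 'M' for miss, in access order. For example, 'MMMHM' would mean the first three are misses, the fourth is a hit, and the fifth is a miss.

LRU simulation (capacity=3):
  1. access L: MISS. Cache (LRU->MRU): [L]
  2. access X: MISS. Cache (LRU->MRU): [L X]
  3. access X: HIT. Cache (LRU->MRU): [L X]
  4. access F: MISS. Cache (LRU->MRU): [L X F]
  5. access W: MISS, evict L. Cache (LRU->MRU): [X F W]
  6. access L: MISS, evict X. Cache (LRU->MRU): [F W L]
  7. access X: MISS, evict F. Cache (LRU->MRU): [W L X]
  8. access F: MISS, evict W. Cache (LRU->MRU): [L X F]
  9. access F: HIT. Cache (LRU->MRU): [L X F]
  10. access W: MISS, evict L. Cache (LRU->MRU): [X F W]
  11. access L: MISS, evict X. Cache (LRU->MRU): [F W L]
Total: 2 hits, 9 misses, 6 evictions

Answer: MMHMMMMMHMM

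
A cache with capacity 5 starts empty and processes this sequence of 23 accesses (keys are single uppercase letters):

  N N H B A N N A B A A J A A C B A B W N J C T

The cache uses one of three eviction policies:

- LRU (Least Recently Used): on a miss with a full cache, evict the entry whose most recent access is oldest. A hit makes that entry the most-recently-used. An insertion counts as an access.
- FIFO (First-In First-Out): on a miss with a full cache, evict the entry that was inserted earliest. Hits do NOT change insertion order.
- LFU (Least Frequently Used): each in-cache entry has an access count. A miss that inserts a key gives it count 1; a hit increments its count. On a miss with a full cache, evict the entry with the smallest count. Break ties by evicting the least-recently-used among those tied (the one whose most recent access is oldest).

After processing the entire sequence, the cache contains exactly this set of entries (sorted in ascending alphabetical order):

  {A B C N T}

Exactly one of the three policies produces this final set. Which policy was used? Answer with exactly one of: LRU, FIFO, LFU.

Answer: LFU

Derivation:
Simulating under each policy and comparing final sets:
  LRU: final set = {C J N T W} -> differs
  FIFO: final set = {C J N T W} -> differs
  LFU: final set = {A B C N T} -> MATCHES target
Only LFU produces the target set.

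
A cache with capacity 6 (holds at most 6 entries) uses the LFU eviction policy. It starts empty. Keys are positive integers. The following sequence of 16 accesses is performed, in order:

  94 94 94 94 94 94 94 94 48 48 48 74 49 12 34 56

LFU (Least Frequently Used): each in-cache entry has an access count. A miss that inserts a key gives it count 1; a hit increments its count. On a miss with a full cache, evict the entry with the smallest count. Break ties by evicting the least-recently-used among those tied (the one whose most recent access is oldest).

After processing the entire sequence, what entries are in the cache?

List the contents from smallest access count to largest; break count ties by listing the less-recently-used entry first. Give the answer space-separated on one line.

LFU simulation (capacity=6):
  1. access 94: MISS. Cache: [94(c=1)]
  2. access 94: HIT, count now 2. Cache: [94(c=2)]
  3. access 94: HIT, count now 3. Cache: [94(c=3)]
  4. access 94: HIT, count now 4. Cache: [94(c=4)]
  5. access 94: HIT, count now 5. Cache: [94(c=5)]
  6. access 94: HIT, count now 6. Cache: [94(c=6)]
  7. access 94: HIT, count now 7. Cache: [94(c=7)]
  8. access 94: HIT, count now 8. Cache: [94(c=8)]
  9. access 48: MISS. Cache: [48(c=1) 94(c=8)]
  10. access 48: HIT, count now 2. Cache: [48(c=2) 94(c=8)]
  11. access 48: HIT, count now 3. Cache: [48(c=3) 94(c=8)]
  12. access 74: MISS. Cache: [74(c=1) 48(c=3) 94(c=8)]
  13. access 49: MISS. Cache: [74(c=1) 49(c=1) 48(c=3) 94(c=8)]
  14. access 12: MISS. Cache: [74(c=1) 49(c=1) 12(c=1) 48(c=3) 94(c=8)]
  15. access 34: MISS. Cache: [74(c=1) 49(c=1) 12(c=1) 34(c=1) 48(c=3) 94(c=8)]
  16. access 56: MISS, evict 74(c=1). Cache: [49(c=1) 12(c=1) 34(c=1) 56(c=1) 48(c=3) 94(c=8)]
Total: 9 hits, 7 misses, 1 evictions

Answer: 49 12 34 56 48 94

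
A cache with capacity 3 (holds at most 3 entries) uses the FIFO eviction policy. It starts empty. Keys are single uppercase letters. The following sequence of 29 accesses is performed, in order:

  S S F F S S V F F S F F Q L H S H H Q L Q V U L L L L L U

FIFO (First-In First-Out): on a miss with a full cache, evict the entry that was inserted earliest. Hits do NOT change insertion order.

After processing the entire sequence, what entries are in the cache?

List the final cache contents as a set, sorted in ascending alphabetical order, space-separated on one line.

FIFO simulation (capacity=3):
  1. access S: MISS. Cache (old->new): [S]
  2. access S: HIT. Cache (old->new): [S]
  3. access F: MISS. Cache (old->new): [S F]
  4. access F: HIT. Cache (old->new): [S F]
  5. access S: HIT. Cache (old->new): [S F]
  6. access S: HIT. Cache (old->new): [S F]
  7. access V: MISS. Cache (old->new): [S F V]
  8. access F: HIT. Cache (old->new): [S F V]
  9. access F: HIT. Cache (old->new): [S F V]
  10. access S: HIT. Cache (old->new): [S F V]
  11. access F: HIT. Cache (old->new): [S F V]
  12. access F: HIT. Cache (old->new): [S F V]
  13. access Q: MISS, evict S. Cache (old->new): [F V Q]
  14. access L: MISS, evict F. Cache (old->new): [V Q L]
  15. access H: MISS, evict V. Cache (old->new): [Q L H]
  16. access S: MISS, evict Q. Cache (old->new): [L H S]
  17. access H: HIT. Cache (old->new): [L H S]
  18. access H: HIT. Cache (old->new): [L H S]
  19. access Q: MISS, evict L. Cache (old->new): [H S Q]
  20. access L: MISS, evict H. Cache (old->new): [S Q L]
  21. access Q: HIT. Cache (old->new): [S Q L]
  22. access V: MISS, evict S. Cache (old->new): [Q L V]
  23. access U: MISS, evict Q. Cache (old->new): [L V U]
  24. access L: HIT. Cache (old->new): [L V U]
  25. access L: HIT. Cache (old->new): [L V U]
  26. access L: HIT. Cache (old->new): [L V U]
  27. access L: HIT. Cache (old->new): [L V U]
  28. access L: HIT. Cache (old->new): [L V U]
  29. access U: HIT. Cache (old->new): [L V U]
Total: 18 hits, 11 misses, 8 evictions

Answer: L U V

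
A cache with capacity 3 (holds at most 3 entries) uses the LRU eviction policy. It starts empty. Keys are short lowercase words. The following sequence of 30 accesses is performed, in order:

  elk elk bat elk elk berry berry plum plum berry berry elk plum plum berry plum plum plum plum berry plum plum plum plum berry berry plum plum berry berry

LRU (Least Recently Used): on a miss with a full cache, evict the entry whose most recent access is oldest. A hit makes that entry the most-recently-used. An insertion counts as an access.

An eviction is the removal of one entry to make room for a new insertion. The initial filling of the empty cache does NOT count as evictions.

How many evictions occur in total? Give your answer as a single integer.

LRU simulation (capacity=3):
  1. access elk: MISS. Cache (LRU->MRU): [elk]
  2. access elk: HIT. Cache (LRU->MRU): [elk]
  3. access bat: MISS. Cache (LRU->MRU): [elk bat]
  4. access elk: HIT. Cache (LRU->MRU): [bat elk]
  5. access elk: HIT. Cache (LRU->MRU): [bat elk]
  6. access berry: MISS. Cache (LRU->MRU): [bat elk berry]
  7. access berry: HIT. Cache (LRU->MRU): [bat elk berry]
  8. access plum: MISS, evict bat. Cache (LRU->MRU): [elk berry plum]
  9. access plum: HIT. Cache (LRU->MRU): [elk berry plum]
  10. access berry: HIT. Cache (LRU->MRU): [elk plum berry]
  11. access berry: HIT. Cache (LRU->MRU): [elk plum berry]
  12. access elk: HIT. Cache (LRU->MRU): [plum berry elk]
  13. access plum: HIT. Cache (LRU->MRU): [berry elk plum]
  14. access plum: HIT. Cache (LRU->MRU): [berry elk plum]
  15. access berry: HIT. Cache (LRU->MRU): [elk plum berry]
  16. access plum: HIT. Cache (LRU->MRU): [elk berry plum]
  17. access plum: HIT. Cache (LRU->MRU): [elk berry plum]
  18. access plum: HIT. Cache (LRU->MRU): [elk berry plum]
  19. access plum: HIT. Cache (LRU->MRU): [elk berry plum]
  20. access berry: HIT. Cache (LRU->MRU): [elk plum berry]
  21. access plum: HIT. Cache (LRU->MRU): [elk berry plum]
  22. access plum: HIT. Cache (LRU->MRU): [elk berry plum]
  23. access plum: HIT. Cache (LRU->MRU): [elk berry plum]
  24. access plum: HIT. Cache (LRU->MRU): [elk berry plum]
  25. access berry: HIT. Cache (LRU->MRU): [elk plum berry]
  26. access berry: HIT. Cache (LRU->MRU): [elk plum berry]
  27. access plum: HIT. Cache (LRU->MRU): [elk berry plum]
  28. access plum: HIT. Cache (LRU->MRU): [elk berry plum]
  29. access berry: HIT. Cache (LRU->MRU): [elk plum berry]
  30. access berry: HIT. Cache (LRU->MRU): [elk plum berry]
Total: 26 hits, 4 misses, 1 evictions

Answer: 1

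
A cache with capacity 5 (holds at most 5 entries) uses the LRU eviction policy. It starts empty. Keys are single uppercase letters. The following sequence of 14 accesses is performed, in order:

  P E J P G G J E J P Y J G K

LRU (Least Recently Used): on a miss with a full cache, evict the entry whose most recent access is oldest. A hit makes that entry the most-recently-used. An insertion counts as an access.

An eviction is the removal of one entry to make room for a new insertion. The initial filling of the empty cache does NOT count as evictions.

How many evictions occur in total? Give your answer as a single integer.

Answer: 1

Derivation:
LRU simulation (capacity=5):
  1. access P: MISS. Cache (LRU->MRU): [P]
  2. access E: MISS. Cache (LRU->MRU): [P E]
  3. access J: MISS. Cache (LRU->MRU): [P E J]
  4. access P: HIT. Cache (LRU->MRU): [E J P]
  5. access G: MISS. Cache (LRU->MRU): [E J P G]
  6. access G: HIT. Cache (LRU->MRU): [E J P G]
  7. access J: HIT. Cache (LRU->MRU): [E P G J]
  8. access E: HIT. Cache (LRU->MRU): [P G J E]
  9. access J: HIT. Cache (LRU->MRU): [P G E J]
  10. access P: HIT. Cache (LRU->MRU): [G E J P]
  11. access Y: MISS. Cache (LRU->MRU): [G E J P Y]
  12. access J: HIT. Cache (LRU->MRU): [G E P Y J]
  13. access G: HIT. Cache (LRU->MRU): [E P Y J G]
  14. access K: MISS, evict E. Cache (LRU->MRU): [P Y J G K]
Total: 8 hits, 6 misses, 1 evictions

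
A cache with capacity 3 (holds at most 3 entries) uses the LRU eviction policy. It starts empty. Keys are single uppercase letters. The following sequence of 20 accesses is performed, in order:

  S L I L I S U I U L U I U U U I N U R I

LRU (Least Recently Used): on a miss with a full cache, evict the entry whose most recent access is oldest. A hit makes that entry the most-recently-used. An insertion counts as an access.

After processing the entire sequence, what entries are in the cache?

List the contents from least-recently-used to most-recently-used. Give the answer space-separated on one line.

Answer: U R I

Derivation:
LRU simulation (capacity=3):
  1. access S: MISS. Cache (LRU->MRU): [S]
  2. access L: MISS. Cache (LRU->MRU): [S L]
  3. access I: MISS. Cache (LRU->MRU): [S L I]
  4. access L: HIT. Cache (LRU->MRU): [S I L]
  5. access I: HIT. Cache (LRU->MRU): [S L I]
  6. access S: HIT. Cache (LRU->MRU): [L I S]
  7. access U: MISS, evict L. Cache (LRU->MRU): [I S U]
  8. access I: HIT. Cache (LRU->MRU): [S U I]
  9. access U: HIT. Cache (LRU->MRU): [S I U]
  10. access L: MISS, evict S. Cache (LRU->MRU): [I U L]
  11. access U: HIT. Cache (LRU->MRU): [I L U]
  12. access I: HIT. Cache (LRU->MRU): [L U I]
  13. access U: HIT. Cache (LRU->MRU): [L I U]
  14. access U: HIT. Cache (LRU->MRU): [L I U]
  15. access U: HIT. Cache (LRU->MRU): [L I U]
  16. access I: HIT. Cache (LRU->MRU): [L U I]
  17. access N: MISS, evict L. Cache (LRU->MRU): [U I N]
  18. access U: HIT. Cache (LRU->MRU): [I N U]
  19. access R: MISS, evict I. Cache (LRU->MRU): [N U R]
  20. access I: MISS, evict N. Cache (LRU->MRU): [U R I]
Total: 12 hits, 8 misses, 5 evictions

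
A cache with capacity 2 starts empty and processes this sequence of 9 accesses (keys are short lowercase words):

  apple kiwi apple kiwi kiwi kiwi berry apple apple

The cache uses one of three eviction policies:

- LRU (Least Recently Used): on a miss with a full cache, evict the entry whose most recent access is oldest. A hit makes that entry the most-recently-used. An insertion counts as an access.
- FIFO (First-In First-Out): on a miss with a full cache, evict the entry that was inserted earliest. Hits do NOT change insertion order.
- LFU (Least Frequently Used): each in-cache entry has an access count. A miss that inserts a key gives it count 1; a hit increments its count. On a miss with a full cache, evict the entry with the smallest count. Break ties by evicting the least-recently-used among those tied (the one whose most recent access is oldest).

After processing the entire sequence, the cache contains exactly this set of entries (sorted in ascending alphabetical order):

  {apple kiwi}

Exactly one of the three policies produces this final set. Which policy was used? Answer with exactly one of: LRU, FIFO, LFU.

Answer: LFU

Derivation:
Simulating under each policy and comparing final sets:
  LRU: final set = {apple berry} -> differs
  FIFO: final set = {apple berry} -> differs
  LFU: final set = {apple kiwi} -> MATCHES target
Only LFU produces the target set.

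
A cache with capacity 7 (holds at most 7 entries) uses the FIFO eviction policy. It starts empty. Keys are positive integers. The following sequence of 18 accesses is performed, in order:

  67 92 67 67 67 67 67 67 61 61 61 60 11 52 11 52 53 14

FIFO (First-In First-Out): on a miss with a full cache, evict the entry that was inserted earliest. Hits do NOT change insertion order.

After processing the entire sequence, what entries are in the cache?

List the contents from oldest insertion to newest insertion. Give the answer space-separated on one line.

FIFO simulation (capacity=7):
  1. access 67: MISS. Cache (old->new): [67]
  2. access 92: MISS. Cache (old->new): [67 92]
  3. access 67: HIT. Cache (old->new): [67 92]
  4. access 67: HIT. Cache (old->new): [67 92]
  5. access 67: HIT. Cache (old->new): [67 92]
  6. access 67: HIT. Cache (old->new): [67 92]
  7. access 67: HIT. Cache (old->new): [67 92]
  8. access 67: HIT. Cache (old->new): [67 92]
  9. access 61: MISS. Cache (old->new): [67 92 61]
  10. access 61: HIT. Cache (old->new): [67 92 61]
  11. access 61: HIT. Cache (old->new): [67 92 61]
  12. access 60: MISS. Cache (old->new): [67 92 61 60]
  13. access 11: MISS. Cache (old->new): [67 92 61 60 11]
  14. access 52: MISS. Cache (old->new): [67 92 61 60 11 52]
  15. access 11: HIT. Cache (old->new): [67 92 61 60 11 52]
  16. access 52: HIT. Cache (old->new): [67 92 61 60 11 52]
  17. access 53: MISS. Cache (old->new): [67 92 61 60 11 52 53]
  18. access 14: MISS, evict 67. Cache (old->new): [92 61 60 11 52 53 14]
Total: 10 hits, 8 misses, 1 evictions

Answer: 92 61 60 11 52 53 14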